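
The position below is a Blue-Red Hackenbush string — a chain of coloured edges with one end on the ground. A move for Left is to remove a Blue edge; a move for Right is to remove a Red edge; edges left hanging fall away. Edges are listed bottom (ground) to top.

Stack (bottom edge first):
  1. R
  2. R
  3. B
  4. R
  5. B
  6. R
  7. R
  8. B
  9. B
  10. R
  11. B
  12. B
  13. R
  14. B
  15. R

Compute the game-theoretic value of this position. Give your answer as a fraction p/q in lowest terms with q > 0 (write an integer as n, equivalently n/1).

-13899/8192

edge 1 of 15 (R): { none | 0 } = -1
edge 2 of 15 (R): { none | -1; 0 } = -2
edge 3 of 15 (B): { -2 | -1; 0 } = -3/2
edge 4 of 15 (R): { -2 | -3/2; -1; 0 } = -7/4
edge 5 of 15 (B): { -2; -7/4 | -3/2; -1; 0 } = -13/8
edge 6 of 15 (R): { -2; -7/4 | -13/8; -3/2; -1; 0 } = -27/16
edge 7 of 15 (R): { -2; -7/4 | -27/16; -13/8; -3/2; -1; 0 } = -55/32
edge 8 of 15 (B): { -2; -7/4; -55/32 | -27/16; -13/8; -3/2; -1; 0 } = -109/64
edge 9 of 15 (B): { -2; -7/4; -55/32; -109/64 | -27/16; -13/8; -3/2; -1; 0 } = -217/128
edge 10 of 15 (R): { -2; -7/4; -55/32; -109/64 | -217/128; -27/16; -13/8; -3/2; -1; 0 } = -435/256
edge 11 of 15 (B): { -2; -7/4; -55/32; -109/64; -435/256 | -217/128; -27/16; -13/8; -3/2; -1; 0 } = -869/512
edge 12 of 15 (B): { -2; -7/4; -55/32; -109/64; -435/256; -869/512 | -217/128; -27/16; -13/8; -3/2; -1; 0 } = -1737/1024
edge 13 of 15 (R): { -2; -7/4; -55/32; -109/64; -435/256; -869/512 | -1737/1024; -217/128; -27/16; -13/8; -3/2; -1; 0 } = -3475/2048
edge 14 of 15 (B): { -2; -7/4; -55/32; -109/64; -435/256; -869/512; -3475/2048 | -1737/1024; -217/128; -27/16; -13/8; -3/2; -1; 0 } = -6949/4096
edge 15 of 15 (R): { -2; -7/4; -55/32; -109/64; -435/256; -869/512; -3475/2048 | -6949/4096; -1737/1024; -217/128; -27/16; -13/8; -3/2; -1; 0 } = -13899/8192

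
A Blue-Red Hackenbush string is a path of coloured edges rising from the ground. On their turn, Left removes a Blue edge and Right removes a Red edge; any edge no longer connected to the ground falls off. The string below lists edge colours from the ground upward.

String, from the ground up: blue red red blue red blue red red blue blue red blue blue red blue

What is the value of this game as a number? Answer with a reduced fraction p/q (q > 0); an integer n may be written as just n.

Build v(s[:k]) for k = 1..15, string s = blue red red blue red blue red red blue blue red blue blue red blue.
b: Left { 0 }, Right { none } so simplest 1
br: Left { 0 }, Right { 1 } so simplest 1/2
brr: Left { 0 }, Right { 1/2 1 } so simplest 1/4
brrb: Left { 0 1/4 }, Right { 1/2 1 } so simplest 3/8
brrbr: Left { 0 1/4 }, Right { 3/8 1/2 1 } so simplest 5/16
brrbrb: Left { 0 1/4 5/16 }, Right { 3/8 1/2 1 } so simplest 11/32
brrbrbr: Left { 0 1/4 5/16 }, Right { 11/32 3/8 1/2 1 } so simplest 21/64
brrbrbrr: Left { 0 1/4 5/16 }, Right { 21/64 11/32 3/8 1/2 1 } so simplest 41/128
brrbrbrrb: Left { 0 1/4 5/16 41/128 }, Right { 21/64 11/32 3/8 1/2 1 } so simplest 83/256
brrbrbrrbb: Left { 0 1/4 5/16 41/128 83/256 }, Right { 21/64 11/32 3/8 1/2 1 } so simplest 167/512
brrbrbrrbbr: Left { 0 1/4 5/16 41/128 83/256 }, Right { 167/512 21/64 11/32 3/8 1/2 1 } so simplest 333/1024
brrbrbrrbbrb: Left { 0 1/4 5/16 41/128 83/256 333/1024 }, Right { 167/512 21/64 11/32 3/8 1/2 1 } so simplest 667/2048
brrbrbrrbbrbb: Left { 0 1/4 5/16 41/128 83/256 333/1024 667/2048 }, Right { 167/512 21/64 11/32 3/8 1/2 1 } so simplest 1335/4096
brrbrbrrbbrbbr: Left { 0 1/4 5/16 41/128 83/256 333/1024 667/2048 }, Right { 1335/4096 167/512 21/64 11/32 3/8 1/2 1 } so simplest 2669/8192
brrbrbrrbbrbbrb: Left { 0 1/4 5/16 41/128 83/256 333/1024 667/2048 2669/8192 }, Right { 1335/4096 167/512 21/64 11/32 3/8 1/2 1 } so simplest 5339/16384

5339/16384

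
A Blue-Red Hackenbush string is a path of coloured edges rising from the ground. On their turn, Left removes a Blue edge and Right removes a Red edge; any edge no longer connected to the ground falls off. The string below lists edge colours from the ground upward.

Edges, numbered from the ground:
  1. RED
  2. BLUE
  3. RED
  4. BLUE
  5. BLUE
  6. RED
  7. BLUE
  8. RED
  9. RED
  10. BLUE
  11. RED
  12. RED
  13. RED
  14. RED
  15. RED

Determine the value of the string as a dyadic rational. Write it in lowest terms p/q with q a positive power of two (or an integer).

-9663/16384

1 of 15 · R · max L −∞ · min R 0 -> -1
2 of 15 · RB · max L -1 · min R 0 -> -1/2
3 of 15 · RBR · max L -1 · min R -1/2 -> -3/4
4 of 15 · RBRB · max L -3/4 · min R -1/2 -> -5/8
5 of 15 · RBRBB · max L -5/8 · min R -1/2 -> -9/16
6 of 15 · RBRBBR · max L -5/8 · min R -9/16 -> -19/32
7 of 15 · RBRBBRB · max L -19/32 · min R -9/16 -> -37/64
8 of 15 · RBRBBRBR · max L -19/32 · min R -37/64 -> -75/128
9 of 15 · RBRBBRBRR · max L -19/32 · min R -75/128 -> -151/256
10 of 15 · RBRBBRBRRB · max L -151/256 · min R -75/128 -> -301/512
11 of 15 · RBRBBRBRRBR · max L -151/256 · min R -301/512 -> -603/1024
12 of 15 · RBRBBRBRRBRR · max L -151/256 · min R -603/1024 -> -1207/2048
13 of 15 · RBRBBRBRRBRRR · max L -151/256 · min R -1207/2048 -> -2415/4096
14 of 15 · RBRBBRBRRBRRRR · max L -151/256 · min R -2415/4096 -> -4831/8192
15 of 15 · RBRBBRBRRBRRRRR · max L -151/256 · min R -4831/8192 -> -9663/16384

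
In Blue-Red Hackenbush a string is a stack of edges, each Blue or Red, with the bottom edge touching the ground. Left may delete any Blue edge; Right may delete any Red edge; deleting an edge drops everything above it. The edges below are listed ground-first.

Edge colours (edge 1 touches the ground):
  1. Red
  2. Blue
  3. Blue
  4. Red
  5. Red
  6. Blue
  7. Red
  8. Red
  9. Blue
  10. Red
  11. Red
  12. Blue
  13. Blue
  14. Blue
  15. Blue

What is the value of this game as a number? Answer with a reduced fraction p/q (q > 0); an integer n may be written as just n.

Prefix values for Red Blue Blue Red Red Blue Red Red Blue Red Red Blue Blue Blue Blue via {L|R} + simplicity:
g_1 [R]  L=[∅]  R=[0]  = -1
g_2 [RB]  L=[-1]  R=[0]  = -1/2
g_3 [RBB]  L=[-1; -1/2]  R=[0]  = -1/4
g_4 [RBBR]  L=[-1; -1/2]  R=[-1/4; 0]  = -3/8
g_5 [RBBRR]  L=[-1; -1/2]  R=[-3/8; -1/4; 0]  = -7/16
g_6 [RBBRRB]  L=[-1; -1/2; -7/16]  R=[-3/8; -1/4; 0]  = -13/32
g_7 [RBBRRBR]  L=[-1; -1/2; -7/16]  R=[-13/32; -3/8; -1/4; 0]  = -27/64
g_8 [RBBRRBRR]  L=[-1; -1/2; -7/16]  R=[-27/64; -13/32; -3/8; -1/4; 0]  = -55/128
g_9 [RBBRRBRRB]  L=[-1; -1/2; -7/16; -55/128]  R=[-27/64; -13/32; -3/8; -1/4; 0]  = -109/256
g_10 [RBBRRBRRBR]  L=[-1; -1/2; -7/16; -55/128]  R=[-109/256; -27/64; -13/32; -3/8; -1/4; 0]  = -219/512
g_11 [RBBRRBRRBRR]  L=[-1; -1/2; -7/16; -55/128]  R=[-219/512; -109/256; -27/64; -13/32; -3/8; -1/4; 0]  = -439/1024
g_12 [RBBRRBRRBRRB]  L=[-1; -1/2; -7/16; -55/128; -439/1024]  R=[-219/512; -109/256; -27/64; -13/32; -3/8; -1/4; 0]  = -877/2048
g_13 [RBBRRBRRBRRBB]  L=[-1; -1/2; -7/16; -55/128; -439/1024; -877/2048]  R=[-219/512; -109/256; -27/64; -13/32; -3/8; -1/4; 0]  = -1753/4096
g_14 [RBBRRBRRBRRBBB]  L=[-1; -1/2; -7/16; -55/128; -439/1024; -877/2048; -1753/4096]  R=[-219/512; -109/256; -27/64; -13/32; -3/8; -1/4; 0]  = -3505/8192
g_15 [RBBRRBRRBRRBBBB]  L=[-1; -1/2; -7/16; -55/128; -439/1024; -877/2048; -1753/4096; -3505/8192]  R=[-219/512; -109/256; -27/64; -13/32; -3/8; -1/4; 0]  = -7009/16384

-7009/16384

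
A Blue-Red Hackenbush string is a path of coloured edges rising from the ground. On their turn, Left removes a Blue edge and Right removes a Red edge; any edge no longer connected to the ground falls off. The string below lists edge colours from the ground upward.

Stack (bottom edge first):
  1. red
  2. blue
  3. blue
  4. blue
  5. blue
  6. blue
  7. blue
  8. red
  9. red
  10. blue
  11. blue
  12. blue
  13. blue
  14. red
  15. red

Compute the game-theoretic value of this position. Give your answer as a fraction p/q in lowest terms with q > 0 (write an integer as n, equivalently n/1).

-391/16384

1 of 15 · r · max L −∞ · min R 0 — -1
2 of 15 · rb · max L -1 · min R 0 — -1/2
3 of 15 · rbb · max L -1/2 · min R 0 — -1/4
4 of 15 · rbbb · max L -1/4 · min R 0 — -1/8
5 of 15 · rbbbb · max L -1/8 · min R 0 — -1/16
6 of 15 · rbbbbb · max L -1/16 · min R 0 — -1/32
7 of 15 · rbbbbbb · max L -1/32 · min R 0 — -1/64
8 of 15 · rbbbbbbr · max L -1/32 · min R -1/64 — -3/128
9 of 15 · rbbbbbbrr · max L -1/32 · min R -3/128 — -7/256
10 of 15 · rbbbbbbrrb · max L -7/256 · min R -3/128 — -13/512
11 of 15 · rbbbbbbrrbb · max L -13/512 · min R -3/128 — -25/1024
12 of 15 · rbbbbbbrrbbb · max L -25/1024 · min R -3/128 — -49/2048
13 of 15 · rbbbbbbrrbbbb · max L -49/2048 · min R -3/128 — -97/4096
14 of 15 · rbbbbbbrrbbbbr · max L -49/2048 · min R -97/4096 — -195/8192
15 of 15 · rbbbbbbrrbbbbrr · max L -49/2048 · min R -195/8192 — -391/16384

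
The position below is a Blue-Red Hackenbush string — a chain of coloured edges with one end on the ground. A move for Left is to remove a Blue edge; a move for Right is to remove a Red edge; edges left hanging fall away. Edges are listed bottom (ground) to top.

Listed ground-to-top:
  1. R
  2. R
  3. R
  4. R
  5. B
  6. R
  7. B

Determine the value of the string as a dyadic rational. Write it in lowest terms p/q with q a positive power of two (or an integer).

Prefix values for R R R R B R B via {L|R} + simplicity:
1 of 7 · R · max L −∞ · min R 0 -> -1
2 of 7 · RR · max L −∞ · min R -1 -> -2
3 of 7 · RRR · max L −∞ · min R -2 -> -3
4 of 7 · RRRR · max L −∞ · min R -3 -> -4
5 of 7 · RRRRB · max L -4 · min R -3 -> -7/2
6 of 7 · RRRRBR · max L -4 · min R -7/2 -> -15/4
7 of 7 · RRRRBRB · max L -15/4 · min R -7/2 -> -29/8

-29/8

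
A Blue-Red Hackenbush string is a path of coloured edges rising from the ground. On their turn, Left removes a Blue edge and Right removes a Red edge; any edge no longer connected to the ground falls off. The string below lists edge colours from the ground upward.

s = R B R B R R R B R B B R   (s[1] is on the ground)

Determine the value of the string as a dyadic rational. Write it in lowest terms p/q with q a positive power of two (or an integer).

-1491/2048

R: Left { — }, Right { 0 } → simplest -1
RB: Left { -1 }, Right { 0 } → simplest -1/2
RBR: Left { -1 }, Right { -1/2 0 } → simplest -3/4
RBRB: Left { -1 -3/4 }, Right { -1/2 0 } → simplest -5/8
RBRBR: Left { -1 -3/4 }, Right { -5/8 -1/2 0 } → simplest -11/16
RBRBRR: Left { -1 -3/4 }, Right { -11/16 -5/8 -1/2 0 } → simplest -23/32
RBRBRRR: Left { -1 -3/4 }, Right { -23/32 -11/16 -5/8 -1/2 0 } → simplest -47/64
RBRBRRRB: Left { -1 -3/4 -47/64 }, Right { -23/32 -11/16 -5/8 -1/2 0 } → simplest -93/128
RBRBRRRBR: Left { -1 -3/4 -47/64 }, Right { -93/128 -23/32 -11/16 -5/8 -1/2 0 } → simplest -187/256
RBRBRRRBRB: Left { -1 -3/4 -47/64 -187/256 }, Right { -93/128 -23/32 -11/16 -5/8 -1/2 0 } → simplest -373/512
RBRBRRRBRBB: Left { -1 -3/4 -47/64 -187/256 -373/512 }, Right { -93/128 -23/32 -11/16 -5/8 -1/2 0 } → simplest -745/1024
RBRBRRRBRBBR: Left { -1 -3/4 -47/64 -187/256 -373/512 }, Right { -745/1024 -93/128 -23/32 -11/16 -5/8 -1/2 0 } → simplest -1491/2048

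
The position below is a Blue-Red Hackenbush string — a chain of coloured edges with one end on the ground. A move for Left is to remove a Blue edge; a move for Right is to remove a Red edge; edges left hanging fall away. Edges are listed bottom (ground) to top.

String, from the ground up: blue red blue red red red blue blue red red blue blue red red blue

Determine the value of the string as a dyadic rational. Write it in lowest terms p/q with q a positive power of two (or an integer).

Recurse on prefixes of the 15-edge string blue red blue red red red blue blue red red blue blue red red blue:
b: Left { 0 }, Right { (no moves) } so simplest 1
br: Left { 0 }, Right { 1 } so simplest 1/2
brb: Left { 0 1/2 }, Right { 1 } so simplest 3/4
brbr: Left { 0 1/2 }, Right { 3/4 1 } so simplest 5/8
brbrr: Left { 0 1/2 }, Right { 5/8 3/4 1 } so simplest 9/16
brbrrr: Left { 0 1/2 }, Right { 9/16 5/8 3/4 1 } so simplest 17/32
brbrrrb: Left { 0 1/2 17/32 }, Right { 9/16 5/8 3/4 1 } so simplest 35/64
brbrrrbb: Left { 0 1/2 17/32 35/64 }, Right { 9/16 5/8 3/4 1 } so simplest 71/128
brbrrrbbr: Left { 0 1/2 17/32 35/64 }, Right { 71/128 9/16 5/8 3/4 1 } so simplest 141/256
brbrrrbbrr: Left { 0 1/2 17/32 35/64 }, Right { 141/256 71/128 9/16 5/8 3/4 1 } so simplest 281/512
brbrrrbbrrb: Left { 0 1/2 17/32 35/64 281/512 }, Right { 141/256 71/128 9/16 5/8 3/4 1 } so simplest 563/1024
brbrrrbbrrbb: Left { 0 1/2 17/32 35/64 281/512 563/1024 }, Right { 141/256 71/128 9/16 5/8 3/4 1 } so simplest 1127/2048
brbrrrbbrrbbr: Left { 0 1/2 17/32 35/64 281/512 563/1024 }, Right { 1127/2048 141/256 71/128 9/16 5/8 3/4 1 } so simplest 2253/4096
brbrrrbbrrbbrr: Left { 0 1/2 17/32 35/64 281/512 563/1024 }, Right { 2253/4096 1127/2048 141/256 71/128 9/16 5/8 3/4 1 } so simplest 4505/8192
brbrrrbbrrbbrrb: Left { 0 1/2 17/32 35/64 281/512 563/1024 4505/8192 }, Right { 2253/4096 1127/2048 141/256 71/128 9/16 5/8 3/4 1 } so simplest 9011/16384

9011/16384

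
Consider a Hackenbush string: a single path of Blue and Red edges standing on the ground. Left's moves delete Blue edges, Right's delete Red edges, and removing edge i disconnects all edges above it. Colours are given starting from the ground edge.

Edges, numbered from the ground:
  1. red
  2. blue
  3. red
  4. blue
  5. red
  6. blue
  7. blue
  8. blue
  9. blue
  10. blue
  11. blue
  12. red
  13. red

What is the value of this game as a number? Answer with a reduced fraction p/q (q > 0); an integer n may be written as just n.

-2567/4096

1 of 13 · r · max L −∞ · min R 0 → -1
2 of 13 · rb · max L -1 · min R 0 → -1/2
3 of 13 · rbr · max L -1 · min R -1/2 → -3/4
4 of 13 · rbrb · max L -3/4 · min R -1/2 → -5/8
5 of 13 · rbrbr · max L -3/4 · min R -5/8 → -11/16
6 of 13 · rbrbrb · max L -11/16 · min R -5/8 → -21/32
7 of 13 · rbrbrbb · max L -21/32 · min R -5/8 → -41/64
8 of 13 · rbrbrbbb · max L -41/64 · min R -5/8 → -81/128
9 of 13 · rbrbrbbbb · max L -81/128 · min R -5/8 → -161/256
10 of 13 · rbrbrbbbbb · max L -161/256 · min R -5/8 → -321/512
11 of 13 · rbrbrbbbbbb · max L -321/512 · min R -5/8 → -641/1024
12 of 13 · rbrbrbbbbbbr · max L -321/512 · min R -641/1024 → -1283/2048
13 of 13 · rbrbrbbbbbbrr · max L -321/512 · min R -1283/2048 → -2567/4096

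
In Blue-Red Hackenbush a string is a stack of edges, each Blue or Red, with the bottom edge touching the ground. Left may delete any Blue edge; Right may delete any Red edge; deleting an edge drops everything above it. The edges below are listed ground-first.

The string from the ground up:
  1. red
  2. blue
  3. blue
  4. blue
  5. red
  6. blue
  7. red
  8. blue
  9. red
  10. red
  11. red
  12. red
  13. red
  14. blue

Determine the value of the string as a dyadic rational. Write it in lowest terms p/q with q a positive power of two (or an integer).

-1405/8192

edge 1 of 14 (red): { — | 0 } — -1
edge 2 of 14 (blue): { -1 | 0 } — -1/2
edge 3 of 14 (blue): { -1, -1/2 | 0 } — -1/4
edge 4 of 14 (blue): { -1, -1/2, -1/4 | 0 } — -1/8
edge 5 of 14 (red): { -1, -1/2, -1/4 | -1/8, 0 } — -3/16
edge 6 of 14 (blue): { -1, -1/2, -1/4, -3/16 | -1/8, 0 } — -5/32
edge 7 of 14 (red): { -1, -1/2, -1/4, -3/16 | -5/32, -1/8, 0 } — -11/64
edge 8 of 14 (blue): { -1, -1/2, -1/4, -3/16, -11/64 | -5/32, -1/8, 0 } — -21/128
edge 9 of 14 (red): { -1, -1/2, -1/4, -3/16, -11/64 | -21/128, -5/32, -1/8, 0 } — -43/256
edge 10 of 14 (red): { -1, -1/2, -1/4, -3/16, -11/64 | -43/256, -21/128, -5/32, -1/8, 0 } — -87/512
edge 11 of 14 (red): { -1, -1/2, -1/4, -3/16, -11/64 | -87/512, -43/256, -21/128, -5/32, -1/8, 0 } — -175/1024
edge 12 of 14 (red): { -1, -1/2, -1/4, -3/16, -11/64 | -175/1024, -87/512, -43/256, -21/128, -5/32, -1/8, 0 } — -351/2048
edge 13 of 14 (red): { -1, -1/2, -1/4, -3/16, -11/64 | -351/2048, -175/1024, -87/512, -43/256, -21/128, -5/32, -1/8, 0 } — -703/4096
edge 14 of 14 (blue): { -1, -1/2, -1/4, -3/16, -11/64, -703/4096 | -351/2048, -175/1024, -87/512, -43/256, -21/128, -5/32, -1/8, 0 } — -1405/8192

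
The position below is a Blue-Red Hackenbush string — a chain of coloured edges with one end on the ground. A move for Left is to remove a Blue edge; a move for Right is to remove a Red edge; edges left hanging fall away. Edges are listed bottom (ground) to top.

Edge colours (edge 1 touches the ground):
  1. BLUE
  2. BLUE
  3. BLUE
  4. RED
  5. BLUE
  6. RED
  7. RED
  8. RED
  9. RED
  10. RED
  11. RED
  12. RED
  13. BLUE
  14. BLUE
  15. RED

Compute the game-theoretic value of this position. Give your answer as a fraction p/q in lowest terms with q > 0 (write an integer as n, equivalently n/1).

10253/4096

edge 1 of 15 (BLUE): { 0 | (no moves) } — 1
edge 2 of 15 (BLUE): { 0; 1 | (no moves) } — 2
edge 3 of 15 (BLUE): { 0; 1; 2 | (no moves) } — 3
edge 4 of 15 (RED): { 0; 1; 2 | 3 } — 5/2
edge 5 of 15 (BLUE): { 0; 1; 2; 5/2 | 3 } — 11/4
edge 6 of 15 (RED): { 0; 1; 2; 5/2 | 11/4; 3 } — 21/8
edge 7 of 15 (RED): { 0; 1; 2; 5/2 | 21/8; 11/4; 3 } — 41/16
edge 8 of 15 (RED): { 0; 1; 2; 5/2 | 41/16; 21/8; 11/4; 3 } — 81/32
edge 9 of 15 (RED): { 0; 1; 2; 5/2 | 81/32; 41/16; 21/8; 11/4; 3 } — 161/64
edge 10 of 15 (RED): { 0; 1; 2; 5/2 | 161/64; 81/32; 41/16; 21/8; 11/4; 3 } — 321/128
edge 11 of 15 (RED): { 0; 1; 2; 5/2 | 321/128; 161/64; 81/32; 41/16; 21/8; 11/4; 3 } — 641/256
edge 12 of 15 (RED): { 0; 1; 2; 5/2 | 641/256; 321/128; 161/64; 81/32; 41/16; 21/8; 11/4; 3 } — 1281/512
edge 13 of 15 (BLUE): { 0; 1; 2; 5/2; 1281/512 | 641/256; 321/128; 161/64; 81/32; 41/16; 21/8; 11/4; 3 } — 2563/1024
edge 14 of 15 (BLUE): { 0; 1; 2; 5/2; 1281/512; 2563/1024 | 641/256; 321/128; 161/64; 81/32; 41/16; 21/8; 11/4; 3 } — 5127/2048
edge 15 of 15 (RED): { 0; 1; 2; 5/2; 1281/512; 2563/1024 | 5127/2048; 641/256; 321/128; 161/64; 81/32; 41/16; 21/8; 11/4; 3 } — 10253/4096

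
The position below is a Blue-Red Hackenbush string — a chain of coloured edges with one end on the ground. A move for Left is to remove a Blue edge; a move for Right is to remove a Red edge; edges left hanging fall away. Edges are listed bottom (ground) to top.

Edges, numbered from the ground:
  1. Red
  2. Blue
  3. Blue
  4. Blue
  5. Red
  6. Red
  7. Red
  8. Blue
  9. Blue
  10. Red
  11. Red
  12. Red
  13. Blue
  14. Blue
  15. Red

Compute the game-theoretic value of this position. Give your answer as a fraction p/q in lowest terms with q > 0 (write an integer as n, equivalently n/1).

-3699/16384

edge 1 of 15 (Red): { (no moves) | 0 } ⇒ -1
edge 2 of 15 (Blue): { -1 | 0 } ⇒ -1/2
edge 3 of 15 (Blue): { -1 -1/2 | 0 } ⇒ -1/4
edge 4 of 15 (Blue): { -1 -1/2 -1/4 | 0 } ⇒ -1/8
edge 5 of 15 (Red): { -1 -1/2 -1/4 | -1/8 0 } ⇒ -3/16
edge 6 of 15 (Red): { -1 -1/2 -1/4 | -3/16 -1/8 0 } ⇒ -7/32
edge 7 of 15 (Red): { -1 -1/2 -1/4 | -7/32 -3/16 -1/8 0 } ⇒ -15/64
edge 8 of 15 (Blue): { -1 -1/2 -1/4 -15/64 | -7/32 -3/16 -1/8 0 } ⇒ -29/128
edge 9 of 15 (Blue): { -1 -1/2 -1/4 -15/64 -29/128 | -7/32 -3/16 -1/8 0 } ⇒ -57/256
edge 10 of 15 (Red): { -1 -1/2 -1/4 -15/64 -29/128 | -57/256 -7/32 -3/16 -1/8 0 } ⇒ -115/512
edge 11 of 15 (Red): { -1 -1/2 -1/4 -15/64 -29/128 | -115/512 -57/256 -7/32 -3/16 -1/8 0 } ⇒ -231/1024
edge 12 of 15 (Red): { -1 -1/2 -1/4 -15/64 -29/128 | -231/1024 -115/512 -57/256 -7/32 -3/16 -1/8 0 } ⇒ -463/2048
edge 13 of 15 (Blue): { -1 -1/2 -1/4 -15/64 -29/128 -463/2048 | -231/1024 -115/512 -57/256 -7/32 -3/16 -1/8 0 } ⇒ -925/4096
edge 14 of 15 (Blue): { -1 -1/2 -1/4 -15/64 -29/128 -463/2048 -925/4096 | -231/1024 -115/512 -57/256 -7/32 -3/16 -1/8 0 } ⇒ -1849/8192
edge 15 of 15 (Red): { -1 -1/2 -1/4 -15/64 -29/128 -463/2048 -925/4096 | -1849/8192 -231/1024 -115/512 -57/256 -7/32 -3/16 -1/8 0 } ⇒ -3699/16384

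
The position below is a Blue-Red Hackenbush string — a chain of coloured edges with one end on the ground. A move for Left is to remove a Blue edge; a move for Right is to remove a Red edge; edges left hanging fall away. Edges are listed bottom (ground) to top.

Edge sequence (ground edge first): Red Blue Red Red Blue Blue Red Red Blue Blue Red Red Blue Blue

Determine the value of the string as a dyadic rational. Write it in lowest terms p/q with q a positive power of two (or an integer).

-6553/8192

Build G(s[:k]) for k = 1..14, string s = Red Blue Red Red Blue Blue Red Red Blue Blue Red Red Blue Blue.
step 1: add Red to get R; options L={ ∅ } R={ 0 } => -1
step 2: add Blue to get RB; options L={ -1 } R={ 0 } => -1/2
step 3: add Red to get RBR; options L={ -1 } R={ -1/2, 0 } => -3/4
step 4: add Red to get RBRR; options L={ -1 } R={ -3/4, -1/2, 0 } => -7/8
step 5: add Blue to get RBRRB; options L={ -1, -7/8 } R={ -3/4, -1/2, 0 } => -13/16
step 6: add Blue to get RBRRBB; options L={ -1, -7/8, -13/16 } R={ -3/4, -1/2, 0 } => -25/32
step 7: add Red to get RBRRBBR; options L={ -1, -7/8, -13/16 } R={ -25/32, -3/4, -1/2, 0 } => -51/64
step 8: add Red to get RBRRBBRR; options L={ -1, -7/8, -13/16 } R={ -51/64, -25/32, -3/4, -1/2, 0 } => -103/128
step 9: add Blue to get RBRRBBRRB; options L={ -1, -7/8, -13/16, -103/128 } R={ -51/64, -25/32, -3/4, -1/2, 0 } => -205/256
step 10: add Blue to get RBRRBBRRBB; options L={ -1, -7/8, -13/16, -103/128, -205/256 } R={ -51/64, -25/32, -3/4, -1/2, 0 } => -409/512
step 11: add Red to get RBRRBBRRBBR; options L={ -1, -7/8, -13/16, -103/128, -205/256 } R={ -409/512, -51/64, -25/32, -3/4, -1/2, 0 } => -819/1024
step 12: add Red to get RBRRBBRRBBRR; options L={ -1, -7/8, -13/16, -103/128, -205/256 } R={ -819/1024, -409/512, -51/64, -25/32, -3/4, -1/2, 0 } => -1639/2048
step 13: add Blue to get RBRRBBRRBBRRB; options L={ -1, -7/8, -13/16, -103/128, -205/256, -1639/2048 } R={ -819/1024, -409/512, -51/64, -25/32, -3/4, -1/2, 0 } => -3277/4096
step 14: add Blue to get RBRRBBRRBBRRBB; options L={ -1, -7/8, -13/16, -103/128, -205/256, -1639/2048, -3277/4096 } R={ -819/1024, -409/512, -51/64, -25/32, -3/4, -1/2, 0 } => -6553/8192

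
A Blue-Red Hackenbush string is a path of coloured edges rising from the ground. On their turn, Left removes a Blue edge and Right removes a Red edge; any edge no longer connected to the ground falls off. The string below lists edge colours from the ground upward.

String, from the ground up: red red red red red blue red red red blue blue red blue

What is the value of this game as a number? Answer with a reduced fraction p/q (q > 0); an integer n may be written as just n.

-1253/256

Prefix values for red red red red red blue red red red blue blue red blue via {L|R} + simplicity:
1 of 13 · r · max L −∞ · min R 0 — -1
2 of 13 · rr · max L −∞ · min R -1 — -2
3 of 13 · rrr · max L −∞ · min R -2 — -3
4 of 13 · rrrr · max L −∞ · min R -3 — -4
5 of 13 · rrrrr · max L −∞ · min R -4 — -5
6 of 13 · rrrrrb · max L -5 · min R -4 — -9/2
7 of 13 · rrrrrbr · max L -5 · min R -9/2 — -19/4
8 of 13 · rrrrrbrr · max L -5 · min R -19/4 — -39/8
9 of 13 · rrrrrbrrr · max L -5 · min R -39/8 — -79/16
10 of 13 · rrrrrbrrrb · max L -79/16 · min R -39/8 — -157/32
11 of 13 · rrrrrbrrrbb · max L -157/32 · min R -39/8 — -313/64
12 of 13 · rrrrrbrrrbbr · max L -157/32 · min R -313/64 — -627/128
13 of 13 · rrrrrbrrrbbrb · max L -627/128 · min R -313/64 — -1253/256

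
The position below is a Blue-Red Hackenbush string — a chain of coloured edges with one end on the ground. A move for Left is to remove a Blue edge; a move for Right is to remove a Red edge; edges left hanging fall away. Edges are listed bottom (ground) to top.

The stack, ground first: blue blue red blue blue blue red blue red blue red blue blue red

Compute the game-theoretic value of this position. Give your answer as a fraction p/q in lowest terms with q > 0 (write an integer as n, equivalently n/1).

7853/4096

Recurse on prefixes of the 14-edge string blue blue red blue blue blue red blue red blue red blue blue red:
step 1: add blue to get b; options L={ 0 } R={ none } → 1
step 2: add blue to get bb; options L={ 0,1 } R={ none } → 2
step 3: add red to get bbr; options L={ 0,1 } R={ 2 } → 3/2
step 4: add blue to get bbrb; options L={ 0,1,3/2 } R={ 2 } → 7/4
step 5: add blue to get bbrbb; options L={ 0,1,3/2,7/4 } R={ 2 } → 15/8
step 6: add blue to get bbrbbb; options L={ 0,1,3/2,7/4,15/8 } R={ 2 } → 31/16
step 7: add red to get bbrbbbr; options L={ 0,1,3/2,7/4,15/8 } R={ 31/16,2 } → 61/32
step 8: add blue to get bbrbbbrb; options L={ 0,1,3/2,7/4,15/8,61/32 } R={ 31/16,2 } → 123/64
step 9: add red to get bbrbbbrbr; options L={ 0,1,3/2,7/4,15/8,61/32 } R={ 123/64,31/16,2 } → 245/128
step 10: add blue to get bbrbbbrbrb; options L={ 0,1,3/2,7/4,15/8,61/32,245/128 } R={ 123/64,31/16,2 } → 491/256
step 11: add red to get bbrbbbrbrbr; options L={ 0,1,3/2,7/4,15/8,61/32,245/128 } R={ 491/256,123/64,31/16,2 } → 981/512
step 12: add blue to get bbrbbbrbrbrb; options L={ 0,1,3/2,7/4,15/8,61/32,245/128,981/512 } R={ 491/256,123/64,31/16,2 } → 1963/1024
step 13: add blue to get bbrbbbrbrbrbb; options L={ 0,1,3/2,7/4,15/8,61/32,245/128,981/512,1963/1024 } R={ 491/256,123/64,31/16,2 } → 3927/2048
step 14: add red to get bbrbbbrbrbrbbr; options L={ 0,1,3/2,7/4,15/8,61/32,245/128,981/512,1963/1024 } R={ 3927/2048,491/256,123/64,31/16,2 } → 7853/4096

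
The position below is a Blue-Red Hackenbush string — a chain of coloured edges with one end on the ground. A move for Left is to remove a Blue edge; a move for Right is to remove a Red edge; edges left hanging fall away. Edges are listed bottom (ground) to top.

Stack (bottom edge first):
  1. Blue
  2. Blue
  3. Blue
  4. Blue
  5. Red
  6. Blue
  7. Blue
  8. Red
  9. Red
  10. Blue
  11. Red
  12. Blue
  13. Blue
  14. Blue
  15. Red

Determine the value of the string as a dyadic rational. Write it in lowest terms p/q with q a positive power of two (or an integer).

7773/2048

B: Left { 0 }, Right { ∅ } → simplest 1
BB: Left { 0,1 }, Right { ∅ } → simplest 2
BBB: Left { 0,1,2 }, Right { ∅ } → simplest 3
BBBB: Left { 0,1,2,3 }, Right { ∅ } → simplest 4
BBBBR: Left { 0,1,2,3 }, Right { 4 } → simplest 7/2
BBBBRB: Left { 0,1,2,3,7/2 }, Right { 4 } → simplest 15/4
BBBBRBB: Left { 0,1,2,3,7/2,15/4 }, Right { 4 } → simplest 31/8
BBBBRBBR: Left { 0,1,2,3,7/2,15/4 }, Right { 31/8,4 } → simplest 61/16
BBBBRBBRR: Left { 0,1,2,3,7/2,15/4 }, Right { 61/16,31/8,4 } → simplest 121/32
BBBBRBBRRB: Left { 0,1,2,3,7/2,15/4,121/32 }, Right { 61/16,31/8,4 } → simplest 243/64
BBBBRBBRRBR: Left { 0,1,2,3,7/2,15/4,121/32 }, Right { 243/64,61/16,31/8,4 } → simplest 485/128
BBBBRBBRRBRB: Left { 0,1,2,3,7/2,15/4,121/32,485/128 }, Right { 243/64,61/16,31/8,4 } → simplest 971/256
BBBBRBBRRBRBB: Left { 0,1,2,3,7/2,15/4,121/32,485/128,971/256 }, Right { 243/64,61/16,31/8,4 } → simplest 1943/512
BBBBRBBRRBRBBB: Left { 0,1,2,3,7/2,15/4,121/32,485/128,971/256,1943/512 }, Right { 243/64,61/16,31/8,4 } → simplest 3887/1024
BBBBRBBRRBRBBBR: Left { 0,1,2,3,7/2,15/4,121/32,485/128,971/256,1943/512 }, Right { 3887/1024,243/64,61/16,31/8,4 } → simplest 7773/2048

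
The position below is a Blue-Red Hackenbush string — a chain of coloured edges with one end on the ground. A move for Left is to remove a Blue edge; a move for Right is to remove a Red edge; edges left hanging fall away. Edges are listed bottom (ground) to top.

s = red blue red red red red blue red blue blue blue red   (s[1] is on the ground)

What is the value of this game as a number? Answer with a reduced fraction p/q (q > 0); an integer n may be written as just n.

-1955/2048

Prefix values for red blue red red red red blue red blue blue blue red via {L|R} + simplicity:
v_1 [r]  L=[·]  R=[0]  gives -1
v_2 [rb]  L=[-1]  R=[0]  gives -1/2
v_3 [rbr]  L=[-1]  R=[-1/2 0]  gives -3/4
v_4 [rbrr]  L=[-1]  R=[-3/4 -1/2 0]  gives -7/8
v_5 [rbrrr]  L=[-1]  R=[-7/8 -3/4 -1/2 0]  gives -15/16
v_6 [rbrrrr]  L=[-1]  R=[-15/16 -7/8 -3/4 -1/2 0]  gives -31/32
v_7 [rbrrrrb]  L=[-1 -31/32]  R=[-15/16 -7/8 -3/4 -1/2 0]  gives -61/64
v_8 [rbrrrrbr]  L=[-1 -31/32]  R=[-61/64 -15/16 -7/8 -3/4 -1/2 0]  gives -123/128
v_9 [rbrrrrbrb]  L=[-1 -31/32 -123/128]  R=[-61/64 -15/16 -7/8 -3/4 -1/2 0]  gives -245/256
v_10 [rbrrrrbrbb]  L=[-1 -31/32 -123/128 -245/256]  R=[-61/64 -15/16 -7/8 -3/4 -1/2 0]  gives -489/512
v_11 [rbrrrrbrbbb]  L=[-1 -31/32 -123/128 -245/256 -489/512]  R=[-61/64 -15/16 -7/8 -3/4 -1/2 0]  gives -977/1024
v_12 [rbrrrrbrbbbr]  L=[-1 -31/32 -123/128 -245/256 -489/512]  R=[-977/1024 -61/64 -15/16 -7/8 -3/4 -1/2 0]  gives -1955/2048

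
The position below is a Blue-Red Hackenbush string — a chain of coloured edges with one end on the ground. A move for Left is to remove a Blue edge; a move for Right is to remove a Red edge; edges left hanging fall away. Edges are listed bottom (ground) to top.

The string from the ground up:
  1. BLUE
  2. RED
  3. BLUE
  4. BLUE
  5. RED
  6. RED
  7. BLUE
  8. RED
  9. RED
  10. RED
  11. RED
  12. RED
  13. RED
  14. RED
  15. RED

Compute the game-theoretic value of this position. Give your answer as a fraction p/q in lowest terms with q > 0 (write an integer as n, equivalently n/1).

12801/16384

edge 1 of 15 (BLUE): { 0 | (no moves) } ⇒ 1
edge 2 of 15 (RED): { 0 | 1 } ⇒ 1/2
edge 3 of 15 (BLUE): { 0, 1/2 | 1 } ⇒ 3/4
edge 4 of 15 (BLUE): { 0, 1/2, 3/4 | 1 } ⇒ 7/8
edge 5 of 15 (RED): { 0, 1/2, 3/4 | 7/8, 1 } ⇒ 13/16
edge 6 of 15 (RED): { 0, 1/2, 3/4 | 13/16, 7/8, 1 } ⇒ 25/32
edge 7 of 15 (BLUE): { 0, 1/2, 3/4, 25/32 | 13/16, 7/8, 1 } ⇒ 51/64
edge 8 of 15 (RED): { 0, 1/2, 3/4, 25/32 | 51/64, 13/16, 7/8, 1 } ⇒ 101/128
edge 9 of 15 (RED): { 0, 1/2, 3/4, 25/32 | 101/128, 51/64, 13/16, 7/8, 1 } ⇒ 201/256
edge 10 of 15 (RED): { 0, 1/2, 3/4, 25/32 | 201/256, 101/128, 51/64, 13/16, 7/8, 1 } ⇒ 401/512
edge 11 of 15 (RED): { 0, 1/2, 3/4, 25/32 | 401/512, 201/256, 101/128, 51/64, 13/16, 7/8, 1 } ⇒ 801/1024
edge 12 of 15 (RED): { 0, 1/2, 3/4, 25/32 | 801/1024, 401/512, 201/256, 101/128, 51/64, 13/16, 7/8, 1 } ⇒ 1601/2048
edge 13 of 15 (RED): { 0, 1/2, 3/4, 25/32 | 1601/2048, 801/1024, 401/512, 201/256, 101/128, 51/64, 13/16, 7/8, 1 } ⇒ 3201/4096
edge 14 of 15 (RED): { 0, 1/2, 3/4, 25/32 | 3201/4096, 1601/2048, 801/1024, 401/512, 201/256, 101/128, 51/64, 13/16, 7/8, 1 } ⇒ 6401/8192
edge 15 of 15 (RED): { 0, 1/2, 3/4, 25/32 | 6401/8192, 3201/4096, 1601/2048, 801/1024, 401/512, 201/256, 101/128, 51/64, 13/16, 7/8, 1 } ⇒ 12801/16384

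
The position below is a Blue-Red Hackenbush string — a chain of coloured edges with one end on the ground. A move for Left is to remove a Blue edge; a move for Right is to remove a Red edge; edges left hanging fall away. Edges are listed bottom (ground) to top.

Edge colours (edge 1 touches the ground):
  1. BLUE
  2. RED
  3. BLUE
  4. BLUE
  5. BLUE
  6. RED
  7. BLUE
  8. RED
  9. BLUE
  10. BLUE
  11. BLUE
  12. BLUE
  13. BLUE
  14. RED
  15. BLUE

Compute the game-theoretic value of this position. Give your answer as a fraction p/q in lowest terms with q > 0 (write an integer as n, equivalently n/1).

Recurse on prefixes of the 15-edge string BLUE RED BLUE BLUE BLUE RED BLUE RED BLUE BLUE BLUE BLUE BLUE RED BLUE:
value(B) = { 0 | (no moves) } -> 1
value(BR) = { 0 | 1 } -> 1/2
value(BRB) = { 0, 1/2 | 1 } -> 3/4
value(BRBB) = { 0, 1/2, 3/4 | 1 } -> 7/8
value(BRBBB) = { 0, 1/2, 3/4, 7/8 | 1 } -> 15/16
value(BRBBBR) = { 0, 1/2, 3/4, 7/8 | 15/16, 1 } -> 29/32
value(BRBBBRB) = { 0, 1/2, 3/4, 7/8, 29/32 | 15/16, 1 } -> 59/64
value(BRBBBRBR) = { 0, 1/2, 3/4, 7/8, 29/32 | 59/64, 15/16, 1 } -> 117/128
value(BRBBBRBRB) = { 0, 1/2, 3/4, 7/8, 29/32, 117/128 | 59/64, 15/16, 1 } -> 235/256
value(BRBBBRBRBB) = { 0, 1/2, 3/4, 7/8, 29/32, 117/128, 235/256 | 59/64, 15/16, 1 } -> 471/512
value(BRBBBRBRBBB) = { 0, 1/2, 3/4, 7/8, 29/32, 117/128, 235/256, 471/512 | 59/64, 15/16, 1 } -> 943/1024
value(BRBBBRBRBBBB) = { 0, 1/2, 3/4, 7/8, 29/32, 117/128, 235/256, 471/512, 943/1024 | 59/64, 15/16, 1 } -> 1887/2048
value(BRBBBRBRBBBBB) = { 0, 1/2, 3/4, 7/8, 29/32, 117/128, 235/256, 471/512, 943/1024, 1887/2048 | 59/64, 15/16, 1 } -> 3775/4096
value(BRBBBRBRBBBBBR) = { 0, 1/2, 3/4, 7/8, 29/32, 117/128, 235/256, 471/512, 943/1024, 1887/2048 | 3775/4096, 59/64, 15/16, 1 } -> 7549/8192
value(BRBBBRBRBBBBBRB) = { 0, 1/2, 3/4, 7/8, 29/32, 117/128, 235/256, 471/512, 943/1024, 1887/2048, 7549/8192 | 3775/4096, 59/64, 15/16, 1 } -> 15099/16384

15099/16384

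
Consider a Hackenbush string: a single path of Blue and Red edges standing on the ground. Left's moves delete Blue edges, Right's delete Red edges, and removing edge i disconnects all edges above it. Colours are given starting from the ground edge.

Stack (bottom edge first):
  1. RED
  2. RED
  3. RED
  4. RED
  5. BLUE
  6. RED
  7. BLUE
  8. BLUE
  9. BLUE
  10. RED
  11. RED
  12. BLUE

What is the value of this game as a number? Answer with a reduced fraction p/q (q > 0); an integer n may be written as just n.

-909/256

Recurse on prefixes of the 12-edge string RED RED RED RED BLUE RED BLUE BLUE BLUE RED RED BLUE:
step 1: add RED to get R; options L={ · } R={ 0 } = -1
step 2: add RED to get RR; options L={ · } R={ -1,0 } = -2
step 3: add RED to get RRR; options L={ · } R={ -2,-1,0 } = -3
step 4: add RED to get RRRR; options L={ · } R={ -3,-2,-1,0 } = -4
step 5: add BLUE to get RRRRB; options L={ -4 } R={ -3,-2,-1,0 } = -7/2
step 6: add RED to get RRRRBR; options L={ -4 } R={ -7/2,-3,-2,-1,0 } = -15/4
step 7: add BLUE to get RRRRBRB; options L={ -4,-15/4 } R={ -7/2,-3,-2,-1,0 } = -29/8
step 8: add BLUE to get RRRRBRBB; options L={ -4,-15/4,-29/8 } R={ -7/2,-3,-2,-1,0 } = -57/16
step 9: add BLUE to get RRRRBRBBB; options L={ -4,-15/4,-29/8,-57/16 } R={ -7/2,-3,-2,-1,0 } = -113/32
step 10: add RED to get RRRRBRBBBR; options L={ -4,-15/4,-29/8,-57/16 } R={ -113/32,-7/2,-3,-2,-1,0 } = -227/64
step 11: add RED to get RRRRBRBBBRR; options L={ -4,-15/4,-29/8,-57/16 } R={ -227/64,-113/32,-7/2,-3,-2,-1,0 } = -455/128
step 12: add BLUE to get RRRRBRBBBRRB; options L={ -4,-15/4,-29/8,-57/16,-455/128 } R={ -227/64,-113/32,-7/2,-3,-2,-1,0 } = -909/256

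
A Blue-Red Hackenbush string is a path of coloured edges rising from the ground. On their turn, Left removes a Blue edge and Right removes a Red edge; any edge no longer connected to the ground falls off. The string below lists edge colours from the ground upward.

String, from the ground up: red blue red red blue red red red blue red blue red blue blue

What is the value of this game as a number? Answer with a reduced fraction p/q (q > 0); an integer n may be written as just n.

1 of 14 · r · max L −∞ · min R 0 ⇒ -1
2 of 14 · rb · max L -1 · min R 0 ⇒ -1/2
3 of 14 · rbr · max L -1 · min R -1/2 ⇒ -3/4
4 of 14 · rbrr · max L -1 · min R -3/4 ⇒ -7/8
5 of 14 · rbrrb · max L -7/8 · min R -3/4 ⇒ -13/16
6 of 14 · rbrrbr · max L -7/8 · min R -13/16 ⇒ -27/32
7 of 14 · rbrrbrr · max L -7/8 · min R -27/32 ⇒ -55/64
8 of 14 · rbrrbrrr · max L -7/8 · min R -55/64 ⇒ -111/128
9 of 14 · rbrrbrrrb · max L -111/128 · min R -55/64 ⇒ -221/256
10 of 14 · rbrrbrrrbr · max L -111/128 · min R -221/256 ⇒ -443/512
11 of 14 · rbrrbrrrbrb · max L -443/512 · min R -221/256 ⇒ -885/1024
12 of 14 · rbrrbrrrbrbr · max L -443/512 · min R -885/1024 ⇒ -1771/2048
13 of 14 · rbrrbrrrbrbrb · max L -1771/2048 · min R -885/1024 ⇒ -3541/4096
14 of 14 · rbrrbrrrbrbrbb · max L -3541/4096 · min R -885/1024 ⇒ -7081/8192

-7081/8192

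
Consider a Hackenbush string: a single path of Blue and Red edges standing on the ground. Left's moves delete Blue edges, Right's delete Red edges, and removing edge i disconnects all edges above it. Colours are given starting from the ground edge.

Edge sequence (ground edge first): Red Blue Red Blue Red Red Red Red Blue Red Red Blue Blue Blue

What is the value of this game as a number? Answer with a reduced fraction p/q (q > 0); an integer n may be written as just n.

-6065/8192

Recurse on prefixes of the 14-edge string Red Blue Red Blue Red Red Red Red Blue Red Red Blue Blue Blue:
1 of 14 · R · max L −∞ · min R 0 -> -1
2 of 14 · RB · max L -1 · min R 0 -> -1/2
3 of 14 · RBR · max L -1 · min R -1/2 -> -3/4
4 of 14 · RBRB · max L -3/4 · min R -1/2 -> -5/8
5 of 14 · RBRBR · max L -3/4 · min R -5/8 -> -11/16
6 of 14 · RBRBRR · max L -3/4 · min R -11/16 -> -23/32
7 of 14 · RBRBRRR · max L -3/4 · min R -23/32 -> -47/64
8 of 14 · RBRBRRRR · max L -3/4 · min R -47/64 -> -95/128
9 of 14 · RBRBRRRRB · max L -95/128 · min R -47/64 -> -189/256
10 of 14 · RBRBRRRRBR · max L -95/128 · min R -189/256 -> -379/512
11 of 14 · RBRBRRRRBRR · max L -95/128 · min R -379/512 -> -759/1024
12 of 14 · RBRBRRRRBRRB · max L -759/1024 · min R -379/512 -> -1517/2048
13 of 14 · RBRBRRRRBRRBB · max L -1517/2048 · min R -379/512 -> -3033/4096
14 of 14 · RBRBRRRRBRRBBB · max L -3033/4096 · min R -379/512 -> -6065/8192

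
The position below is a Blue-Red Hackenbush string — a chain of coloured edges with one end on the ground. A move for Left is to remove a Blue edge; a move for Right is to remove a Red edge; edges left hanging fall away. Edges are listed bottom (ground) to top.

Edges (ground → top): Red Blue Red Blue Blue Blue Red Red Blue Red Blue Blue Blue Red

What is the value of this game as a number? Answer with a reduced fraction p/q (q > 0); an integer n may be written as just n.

-4515/8192

Recurse on prefixes of the 14-edge string Red Blue Red Blue Blue Blue Red Red Blue Red Blue Blue Blue Red:
G_1 [R]  L=[(no moves)]  R=[0]  gives -1
G_2 [RB]  L=[-1]  R=[0]  gives -1/2
G_3 [RBR]  L=[-1]  R=[-1/2, 0]  gives -3/4
G_4 [RBRB]  L=[-1, -3/4]  R=[-1/2, 0]  gives -5/8
G_5 [RBRBB]  L=[-1, -3/4, -5/8]  R=[-1/2, 0]  gives -9/16
G_6 [RBRBBB]  L=[-1, -3/4, -5/8, -9/16]  R=[-1/2, 0]  gives -17/32
G_7 [RBRBBBR]  L=[-1, -3/4, -5/8, -9/16]  R=[-17/32, -1/2, 0]  gives -35/64
G_8 [RBRBBBRR]  L=[-1, -3/4, -5/8, -9/16]  R=[-35/64, -17/32, -1/2, 0]  gives -71/128
G_9 [RBRBBBRRB]  L=[-1, -3/4, -5/8, -9/16, -71/128]  R=[-35/64, -17/32, -1/2, 0]  gives -141/256
G_10 [RBRBBBRRBR]  L=[-1, -3/4, -5/8, -9/16, -71/128]  R=[-141/256, -35/64, -17/32, -1/2, 0]  gives -283/512
G_11 [RBRBBBRRBRB]  L=[-1, -3/4, -5/8, -9/16, -71/128, -283/512]  R=[-141/256, -35/64, -17/32, -1/2, 0]  gives -565/1024
G_12 [RBRBBBRRBRBB]  L=[-1, -3/4, -5/8, -9/16, -71/128, -283/512, -565/1024]  R=[-141/256, -35/64, -17/32, -1/2, 0]  gives -1129/2048
G_13 [RBRBBBRRBRBBB]  L=[-1, -3/4, -5/8, -9/16, -71/128, -283/512, -565/1024, -1129/2048]  R=[-141/256, -35/64, -17/32, -1/2, 0]  gives -2257/4096
G_14 [RBRBBBRRBRBBBR]  L=[-1, -3/4, -5/8, -9/16, -71/128, -283/512, -565/1024, -1129/2048]  R=[-2257/4096, -141/256, -35/64, -17/32, -1/2, 0]  gives -4515/8192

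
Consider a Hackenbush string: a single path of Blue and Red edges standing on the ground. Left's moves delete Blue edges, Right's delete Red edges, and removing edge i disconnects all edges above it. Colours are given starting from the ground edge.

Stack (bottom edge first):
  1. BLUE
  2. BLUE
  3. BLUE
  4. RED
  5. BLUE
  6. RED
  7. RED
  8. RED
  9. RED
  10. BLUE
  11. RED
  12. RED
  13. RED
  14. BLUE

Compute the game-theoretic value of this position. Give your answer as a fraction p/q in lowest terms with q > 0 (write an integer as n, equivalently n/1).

val(B) = { 0 | — } => 1
val(BB) = { 0 1 | — } => 2
val(BBB) = { 0 1 2 | — } => 3
val(BBBR) = { 0 1 2 | 3 } => 5/2
val(BBBRB) = { 0 1 2 5/2 | 3 } => 11/4
val(BBBRBR) = { 0 1 2 5/2 | 11/4 3 } => 21/8
val(BBBRBRR) = { 0 1 2 5/2 | 21/8 11/4 3 } => 41/16
val(BBBRBRRR) = { 0 1 2 5/2 | 41/16 21/8 11/4 3 } => 81/32
val(BBBRBRRRR) = { 0 1 2 5/2 | 81/32 41/16 21/8 11/4 3 } => 161/64
val(BBBRBRRRRB) = { 0 1 2 5/2 161/64 | 81/32 41/16 21/8 11/4 3 } => 323/128
val(BBBRBRRRRBR) = { 0 1 2 5/2 161/64 | 323/128 81/32 41/16 21/8 11/4 3 } => 645/256
val(BBBRBRRRRBRR) = { 0 1 2 5/2 161/64 | 645/256 323/128 81/32 41/16 21/8 11/4 3 } => 1289/512
val(BBBRBRRRRBRRR) = { 0 1 2 5/2 161/64 | 1289/512 645/256 323/128 81/32 41/16 21/8 11/4 3 } => 2577/1024
val(BBBRBRRRRBRRRB) = { 0 1 2 5/2 161/64 2577/1024 | 1289/512 645/256 323/128 81/32 41/16 21/8 11/4 3 } => 5155/2048

5155/2048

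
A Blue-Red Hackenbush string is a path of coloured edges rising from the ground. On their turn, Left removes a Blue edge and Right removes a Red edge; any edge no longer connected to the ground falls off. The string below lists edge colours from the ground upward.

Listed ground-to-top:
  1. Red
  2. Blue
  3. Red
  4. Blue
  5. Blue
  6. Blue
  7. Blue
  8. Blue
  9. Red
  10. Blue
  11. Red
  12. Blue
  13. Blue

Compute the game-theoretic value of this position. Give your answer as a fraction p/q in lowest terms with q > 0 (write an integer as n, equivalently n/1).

-2089/4096

edge 1 of 13 (Red): { · | 0 } -> -1
edge 2 of 13 (Blue): { -1 | 0 } -> -1/2
edge 3 of 13 (Red): { -1 | -1/2,0 } -> -3/4
edge 4 of 13 (Blue): { -1,-3/4 | -1/2,0 } -> -5/8
edge 5 of 13 (Blue): { -1,-3/4,-5/8 | -1/2,0 } -> -9/16
edge 6 of 13 (Blue): { -1,-3/4,-5/8,-9/16 | -1/2,0 } -> -17/32
edge 7 of 13 (Blue): { -1,-3/4,-5/8,-9/16,-17/32 | -1/2,0 } -> -33/64
edge 8 of 13 (Blue): { -1,-3/4,-5/8,-9/16,-17/32,-33/64 | -1/2,0 } -> -65/128
edge 9 of 13 (Red): { -1,-3/4,-5/8,-9/16,-17/32,-33/64 | -65/128,-1/2,0 } -> -131/256
edge 10 of 13 (Blue): { -1,-3/4,-5/8,-9/16,-17/32,-33/64,-131/256 | -65/128,-1/2,0 } -> -261/512
edge 11 of 13 (Red): { -1,-3/4,-5/8,-9/16,-17/32,-33/64,-131/256 | -261/512,-65/128,-1/2,0 } -> -523/1024
edge 12 of 13 (Blue): { -1,-3/4,-5/8,-9/16,-17/32,-33/64,-131/256,-523/1024 | -261/512,-65/128,-1/2,0 } -> -1045/2048
edge 13 of 13 (Blue): { -1,-3/4,-5/8,-9/16,-17/32,-33/64,-131/256,-523/1024,-1045/2048 | -261/512,-65/128,-1/2,0 } -> -2089/4096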